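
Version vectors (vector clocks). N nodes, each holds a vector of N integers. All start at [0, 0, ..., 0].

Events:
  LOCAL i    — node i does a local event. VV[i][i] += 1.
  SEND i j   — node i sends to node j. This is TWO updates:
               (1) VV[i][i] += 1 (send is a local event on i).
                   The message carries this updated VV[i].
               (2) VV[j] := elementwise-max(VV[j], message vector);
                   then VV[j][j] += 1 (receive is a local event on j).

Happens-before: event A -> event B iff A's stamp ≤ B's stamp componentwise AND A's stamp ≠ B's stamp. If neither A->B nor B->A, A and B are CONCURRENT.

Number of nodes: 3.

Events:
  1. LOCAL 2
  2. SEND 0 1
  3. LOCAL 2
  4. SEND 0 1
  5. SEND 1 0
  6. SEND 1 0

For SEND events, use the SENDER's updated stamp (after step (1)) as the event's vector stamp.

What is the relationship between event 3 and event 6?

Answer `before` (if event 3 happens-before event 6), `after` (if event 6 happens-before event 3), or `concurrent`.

Initial: VV[0]=[0, 0, 0]
Initial: VV[1]=[0, 0, 0]
Initial: VV[2]=[0, 0, 0]
Event 1: LOCAL 2: VV[2][2]++ -> VV[2]=[0, 0, 1]
Event 2: SEND 0->1: VV[0][0]++ -> VV[0]=[1, 0, 0], msg_vec=[1, 0, 0]; VV[1]=max(VV[1],msg_vec) then VV[1][1]++ -> VV[1]=[1, 1, 0]
Event 3: LOCAL 2: VV[2][2]++ -> VV[2]=[0, 0, 2]
Event 4: SEND 0->1: VV[0][0]++ -> VV[0]=[2, 0, 0], msg_vec=[2, 0, 0]; VV[1]=max(VV[1],msg_vec) then VV[1][1]++ -> VV[1]=[2, 2, 0]
Event 5: SEND 1->0: VV[1][1]++ -> VV[1]=[2, 3, 0], msg_vec=[2, 3, 0]; VV[0]=max(VV[0],msg_vec) then VV[0][0]++ -> VV[0]=[3, 3, 0]
Event 6: SEND 1->0: VV[1][1]++ -> VV[1]=[2, 4, 0], msg_vec=[2, 4, 0]; VV[0]=max(VV[0],msg_vec) then VV[0][0]++ -> VV[0]=[4, 4, 0]
Event 3 stamp: [0, 0, 2]
Event 6 stamp: [2, 4, 0]
[0, 0, 2] <= [2, 4, 0]? False
[2, 4, 0] <= [0, 0, 2]? False
Relation: concurrent

Answer: concurrent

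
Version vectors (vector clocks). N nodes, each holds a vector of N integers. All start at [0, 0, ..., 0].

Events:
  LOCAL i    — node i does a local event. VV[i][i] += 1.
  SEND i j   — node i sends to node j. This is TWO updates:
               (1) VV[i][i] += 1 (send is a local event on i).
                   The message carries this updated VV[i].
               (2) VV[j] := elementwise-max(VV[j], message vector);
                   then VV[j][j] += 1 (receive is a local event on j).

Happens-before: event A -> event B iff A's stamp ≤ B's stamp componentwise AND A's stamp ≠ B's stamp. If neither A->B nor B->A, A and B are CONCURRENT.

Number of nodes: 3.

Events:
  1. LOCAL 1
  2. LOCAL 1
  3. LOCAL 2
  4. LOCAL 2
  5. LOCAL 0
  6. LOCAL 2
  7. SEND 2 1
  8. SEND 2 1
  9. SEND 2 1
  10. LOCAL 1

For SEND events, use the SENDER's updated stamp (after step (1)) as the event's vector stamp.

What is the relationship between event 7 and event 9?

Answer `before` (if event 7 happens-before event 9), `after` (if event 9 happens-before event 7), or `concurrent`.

Initial: VV[0]=[0, 0, 0]
Initial: VV[1]=[0, 0, 0]
Initial: VV[2]=[0, 0, 0]
Event 1: LOCAL 1: VV[1][1]++ -> VV[1]=[0, 1, 0]
Event 2: LOCAL 1: VV[1][1]++ -> VV[1]=[0, 2, 0]
Event 3: LOCAL 2: VV[2][2]++ -> VV[2]=[0, 0, 1]
Event 4: LOCAL 2: VV[2][2]++ -> VV[2]=[0, 0, 2]
Event 5: LOCAL 0: VV[0][0]++ -> VV[0]=[1, 0, 0]
Event 6: LOCAL 2: VV[2][2]++ -> VV[2]=[0, 0, 3]
Event 7: SEND 2->1: VV[2][2]++ -> VV[2]=[0, 0, 4], msg_vec=[0, 0, 4]; VV[1]=max(VV[1],msg_vec) then VV[1][1]++ -> VV[1]=[0, 3, 4]
Event 8: SEND 2->1: VV[2][2]++ -> VV[2]=[0, 0, 5], msg_vec=[0, 0, 5]; VV[1]=max(VV[1],msg_vec) then VV[1][1]++ -> VV[1]=[0, 4, 5]
Event 9: SEND 2->1: VV[2][2]++ -> VV[2]=[0, 0, 6], msg_vec=[0, 0, 6]; VV[1]=max(VV[1],msg_vec) then VV[1][1]++ -> VV[1]=[0, 5, 6]
Event 10: LOCAL 1: VV[1][1]++ -> VV[1]=[0, 6, 6]
Event 7 stamp: [0, 0, 4]
Event 9 stamp: [0, 0, 6]
[0, 0, 4] <= [0, 0, 6]? True
[0, 0, 6] <= [0, 0, 4]? False
Relation: before

Answer: before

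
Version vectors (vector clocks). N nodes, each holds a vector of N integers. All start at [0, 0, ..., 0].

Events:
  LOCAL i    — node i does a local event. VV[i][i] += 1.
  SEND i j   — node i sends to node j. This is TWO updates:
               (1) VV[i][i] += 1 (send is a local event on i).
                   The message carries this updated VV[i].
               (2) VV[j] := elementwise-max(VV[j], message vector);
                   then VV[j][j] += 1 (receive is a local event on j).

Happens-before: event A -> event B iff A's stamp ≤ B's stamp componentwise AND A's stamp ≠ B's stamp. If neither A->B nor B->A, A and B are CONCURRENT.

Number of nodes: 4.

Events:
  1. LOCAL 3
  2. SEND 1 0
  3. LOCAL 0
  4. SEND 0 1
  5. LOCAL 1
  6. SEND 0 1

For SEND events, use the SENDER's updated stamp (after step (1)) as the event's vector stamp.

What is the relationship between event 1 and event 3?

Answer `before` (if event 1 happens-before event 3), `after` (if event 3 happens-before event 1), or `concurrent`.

Initial: VV[0]=[0, 0, 0, 0]
Initial: VV[1]=[0, 0, 0, 0]
Initial: VV[2]=[0, 0, 0, 0]
Initial: VV[3]=[0, 0, 0, 0]
Event 1: LOCAL 3: VV[3][3]++ -> VV[3]=[0, 0, 0, 1]
Event 2: SEND 1->0: VV[1][1]++ -> VV[1]=[0, 1, 0, 0], msg_vec=[0, 1, 0, 0]; VV[0]=max(VV[0],msg_vec) then VV[0][0]++ -> VV[0]=[1, 1, 0, 0]
Event 3: LOCAL 0: VV[0][0]++ -> VV[0]=[2, 1, 0, 0]
Event 4: SEND 0->1: VV[0][0]++ -> VV[0]=[3, 1, 0, 0], msg_vec=[3, 1, 0, 0]; VV[1]=max(VV[1],msg_vec) then VV[1][1]++ -> VV[1]=[3, 2, 0, 0]
Event 5: LOCAL 1: VV[1][1]++ -> VV[1]=[3, 3, 0, 0]
Event 6: SEND 0->1: VV[0][0]++ -> VV[0]=[4, 1, 0, 0], msg_vec=[4, 1, 0, 0]; VV[1]=max(VV[1],msg_vec) then VV[1][1]++ -> VV[1]=[4, 4, 0, 0]
Event 1 stamp: [0, 0, 0, 1]
Event 3 stamp: [2, 1, 0, 0]
[0, 0, 0, 1] <= [2, 1, 0, 0]? False
[2, 1, 0, 0] <= [0, 0, 0, 1]? False
Relation: concurrent

Answer: concurrent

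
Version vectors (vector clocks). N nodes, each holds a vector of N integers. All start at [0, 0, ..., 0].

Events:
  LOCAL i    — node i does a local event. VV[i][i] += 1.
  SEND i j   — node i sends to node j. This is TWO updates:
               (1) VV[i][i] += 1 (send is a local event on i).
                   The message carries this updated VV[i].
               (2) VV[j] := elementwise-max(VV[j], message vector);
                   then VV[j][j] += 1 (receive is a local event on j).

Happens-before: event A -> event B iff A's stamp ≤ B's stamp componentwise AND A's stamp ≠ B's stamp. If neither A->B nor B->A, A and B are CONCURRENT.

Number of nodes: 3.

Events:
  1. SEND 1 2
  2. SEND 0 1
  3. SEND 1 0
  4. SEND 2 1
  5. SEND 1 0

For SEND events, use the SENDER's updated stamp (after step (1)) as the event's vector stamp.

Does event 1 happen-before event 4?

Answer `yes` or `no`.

Answer: yes

Derivation:
Initial: VV[0]=[0, 0, 0]
Initial: VV[1]=[0, 0, 0]
Initial: VV[2]=[0, 0, 0]
Event 1: SEND 1->2: VV[1][1]++ -> VV[1]=[0, 1, 0], msg_vec=[0, 1, 0]; VV[2]=max(VV[2],msg_vec) then VV[2][2]++ -> VV[2]=[0, 1, 1]
Event 2: SEND 0->1: VV[0][0]++ -> VV[0]=[1, 0, 0], msg_vec=[1, 0, 0]; VV[1]=max(VV[1],msg_vec) then VV[1][1]++ -> VV[1]=[1, 2, 0]
Event 3: SEND 1->0: VV[1][1]++ -> VV[1]=[1, 3, 0], msg_vec=[1, 3, 0]; VV[0]=max(VV[0],msg_vec) then VV[0][0]++ -> VV[0]=[2, 3, 0]
Event 4: SEND 2->1: VV[2][2]++ -> VV[2]=[0, 1, 2], msg_vec=[0, 1, 2]; VV[1]=max(VV[1],msg_vec) then VV[1][1]++ -> VV[1]=[1, 4, 2]
Event 5: SEND 1->0: VV[1][1]++ -> VV[1]=[1, 5, 2], msg_vec=[1, 5, 2]; VV[0]=max(VV[0],msg_vec) then VV[0][0]++ -> VV[0]=[3, 5, 2]
Event 1 stamp: [0, 1, 0]
Event 4 stamp: [0, 1, 2]
[0, 1, 0] <= [0, 1, 2]? True. Equal? False. Happens-before: True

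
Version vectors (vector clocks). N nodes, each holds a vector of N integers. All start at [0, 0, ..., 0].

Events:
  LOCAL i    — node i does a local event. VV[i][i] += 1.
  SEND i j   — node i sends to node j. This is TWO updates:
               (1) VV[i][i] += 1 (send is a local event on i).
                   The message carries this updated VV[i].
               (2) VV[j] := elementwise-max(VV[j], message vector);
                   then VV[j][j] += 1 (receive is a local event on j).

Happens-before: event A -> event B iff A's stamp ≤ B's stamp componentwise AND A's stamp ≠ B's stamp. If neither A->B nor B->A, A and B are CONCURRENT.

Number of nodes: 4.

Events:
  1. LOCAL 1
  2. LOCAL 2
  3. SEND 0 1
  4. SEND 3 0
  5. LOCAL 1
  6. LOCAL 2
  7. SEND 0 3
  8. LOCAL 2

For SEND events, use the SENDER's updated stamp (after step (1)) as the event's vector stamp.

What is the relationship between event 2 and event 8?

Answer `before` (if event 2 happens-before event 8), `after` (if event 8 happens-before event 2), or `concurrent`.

Initial: VV[0]=[0, 0, 0, 0]
Initial: VV[1]=[0, 0, 0, 0]
Initial: VV[2]=[0, 0, 0, 0]
Initial: VV[3]=[0, 0, 0, 0]
Event 1: LOCAL 1: VV[1][1]++ -> VV[1]=[0, 1, 0, 0]
Event 2: LOCAL 2: VV[2][2]++ -> VV[2]=[0, 0, 1, 0]
Event 3: SEND 0->1: VV[0][0]++ -> VV[0]=[1, 0, 0, 0], msg_vec=[1, 0, 0, 0]; VV[1]=max(VV[1],msg_vec) then VV[1][1]++ -> VV[1]=[1, 2, 0, 0]
Event 4: SEND 3->0: VV[3][3]++ -> VV[3]=[0, 0, 0, 1], msg_vec=[0, 0, 0, 1]; VV[0]=max(VV[0],msg_vec) then VV[0][0]++ -> VV[0]=[2, 0, 0, 1]
Event 5: LOCAL 1: VV[1][1]++ -> VV[1]=[1, 3, 0, 0]
Event 6: LOCAL 2: VV[2][2]++ -> VV[2]=[0, 0, 2, 0]
Event 7: SEND 0->3: VV[0][0]++ -> VV[0]=[3, 0, 0, 1], msg_vec=[3, 0, 0, 1]; VV[3]=max(VV[3],msg_vec) then VV[3][3]++ -> VV[3]=[3, 0, 0, 2]
Event 8: LOCAL 2: VV[2][2]++ -> VV[2]=[0, 0, 3, 0]
Event 2 stamp: [0, 0, 1, 0]
Event 8 stamp: [0, 0, 3, 0]
[0, 0, 1, 0] <= [0, 0, 3, 0]? True
[0, 0, 3, 0] <= [0, 0, 1, 0]? False
Relation: before

Answer: before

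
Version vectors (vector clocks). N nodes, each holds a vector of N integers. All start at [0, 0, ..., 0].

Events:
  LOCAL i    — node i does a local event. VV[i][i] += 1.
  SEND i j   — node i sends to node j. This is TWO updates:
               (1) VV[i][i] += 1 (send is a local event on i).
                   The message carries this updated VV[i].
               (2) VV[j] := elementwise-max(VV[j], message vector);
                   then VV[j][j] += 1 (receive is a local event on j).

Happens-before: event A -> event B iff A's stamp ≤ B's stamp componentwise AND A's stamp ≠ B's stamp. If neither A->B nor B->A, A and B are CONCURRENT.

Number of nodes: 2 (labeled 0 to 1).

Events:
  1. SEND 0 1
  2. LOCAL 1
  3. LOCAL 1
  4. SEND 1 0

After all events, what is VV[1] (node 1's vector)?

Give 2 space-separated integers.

Answer: 1 4

Derivation:
Initial: VV[0]=[0, 0]
Initial: VV[1]=[0, 0]
Event 1: SEND 0->1: VV[0][0]++ -> VV[0]=[1, 0], msg_vec=[1, 0]; VV[1]=max(VV[1],msg_vec) then VV[1][1]++ -> VV[1]=[1, 1]
Event 2: LOCAL 1: VV[1][1]++ -> VV[1]=[1, 2]
Event 3: LOCAL 1: VV[1][1]++ -> VV[1]=[1, 3]
Event 4: SEND 1->0: VV[1][1]++ -> VV[1]=[1, 4], msg_vec=[1, 4]; VV[0]=max(VV[0],msg_vec) then VV[0][0]++ -> VV[0]=[2, 4]
Final vectors: VV[0]=[2, 4]; VV[1]=[1, 4]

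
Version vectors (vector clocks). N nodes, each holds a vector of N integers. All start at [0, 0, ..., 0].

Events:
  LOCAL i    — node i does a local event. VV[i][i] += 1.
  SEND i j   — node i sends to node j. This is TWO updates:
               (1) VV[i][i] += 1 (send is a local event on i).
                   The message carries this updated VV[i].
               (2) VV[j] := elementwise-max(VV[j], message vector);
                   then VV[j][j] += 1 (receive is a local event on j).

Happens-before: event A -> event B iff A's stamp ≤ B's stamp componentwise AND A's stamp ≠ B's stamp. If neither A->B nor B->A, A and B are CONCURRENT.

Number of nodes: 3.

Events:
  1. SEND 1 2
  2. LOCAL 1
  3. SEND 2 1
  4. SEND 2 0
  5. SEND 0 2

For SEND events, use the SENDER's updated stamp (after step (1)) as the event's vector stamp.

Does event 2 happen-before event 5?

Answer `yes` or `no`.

Answer: no

Derivation:
Initial: VV[0]=[0, 0, 0]
Initial: VV[1]=[0, 0, 0]
Initial: VV[2]=[0, 0, 0]
Event 1: SEND 1->2: VV[1][1]++ -> VV[1]=[0, 1, 0], msg_vec=[0, 1, 0]; VV[2]=max(VV[2],msg_vec) then VV[2][2]++ -> VV[2]=[0, 1, 1]
Event 2: LOCAL 1: VV[1][1]++ -> VV[1]=[0, 2, 0]
Event 3: SEND 2->1: VV[2][2]++ -> VV[2]=[0, 1, 2], msg_vec=[0, 1, 2]; VV[1]=max(VV[1],msg_vec) then VV[1][1]++ -> VV[1]=[0, 3, 2]
Event 4: SEND 2->0: VV[2][2]++ -> VV[2]=[0, 1, 3], msg_vec=[0, 1, 3]; VV[0]=max(VV[0],msg_vec) then VV[0][0]++ -> VV[0]=[1, 1, 3]
Event 5: SEND 0->2: VV[0][0]++ -> VV[0]=[2, 1, 3], msg_vec=[2, 1, 3]; VV[2]=max(VV[2],msg_vec) then VV[2][2]++ -> VV[2]=[2, 1, 4]
Event 2 stamp: [0, 2, 0]
Event 5 stamp: [2, 1, 3]
[0, 2, 0] <= [2, 1, 3]? False. Equal? False. Happens-before: False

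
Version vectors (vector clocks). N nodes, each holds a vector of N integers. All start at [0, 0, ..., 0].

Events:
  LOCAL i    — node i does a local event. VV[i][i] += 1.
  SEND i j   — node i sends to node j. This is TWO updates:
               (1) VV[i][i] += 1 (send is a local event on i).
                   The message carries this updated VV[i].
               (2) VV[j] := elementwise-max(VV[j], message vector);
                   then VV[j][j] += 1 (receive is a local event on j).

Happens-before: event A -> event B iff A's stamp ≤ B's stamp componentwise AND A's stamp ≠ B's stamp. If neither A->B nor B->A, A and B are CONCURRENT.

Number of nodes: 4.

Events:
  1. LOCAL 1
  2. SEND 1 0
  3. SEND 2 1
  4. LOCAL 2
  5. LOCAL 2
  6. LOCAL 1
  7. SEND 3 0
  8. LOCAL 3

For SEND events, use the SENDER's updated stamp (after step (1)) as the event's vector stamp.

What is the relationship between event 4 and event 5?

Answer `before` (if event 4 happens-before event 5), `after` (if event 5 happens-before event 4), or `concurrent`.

Answer: before

Derivation:
Initial: VV[0]=[0, 0, 0, 0]
Initial: VV[1]=[0, 0, 0, 0]
Initial: VV[2]=[0, 0, 0, 0]
Initial: VV[3]=[0, 0, 0, 0]
Event 1: LOCAL 1: VV[1][1]++ -> VV[1]=[0, 1, 0, 0]
Event 2: SEND 1->0: VV[1][1]++ -> VV[1]=[0, 2, 0, 0], msg_vec=[0, 2, 0, 0]; VV[0]=max(VV[0],msg_vec) then VV[0][0]++ -> VV[0]=[1, 2, 0, 0]
Event 3: SEND 2->1: VV[2][2]++ -> VV[2]=[0, 0, 1, 0], msg_vec=[0, 0, 1, 0]; VV[1]=max(VV[1],msg_vec) then VV[1][1]++ -> VV[1]=[0, 3, 1, 0]
Event 4: LOCAL 2: VV[2][2]++ -> VV[2]=[0, 0, 2, 0]
Event 5: LOCAL 2: VV[2][2]++ -> VV[2]=[0, 0, 3, 0]
Event 6: LOCAL 1: VV[1][1]++ -> VV[1]=[0, 4, 1, 0]
Event 7: SEND 3->0: VV[3][3]++ -> VV[3]=[0, 0, 0, 1], msg_vec=[0, 0, 0, 1]; VV[0]=max(VV[0],msg_vec) then VV[0][0]++ -> VV[0]=[2, 2, 0, 1]
Event 8: LOCAL 3: VV[3][3]++ -> VV[3]=[0, 0, 0, 2]
Event 4 stamp: [0, 0, 2, 0]
Event 5 stamp: [0, 0, 3, 0]
[0, 0, 2, 0] <= [0, 0, 3, 0]? True
[0, 0, 3, 0] <= [0, 0, 2, 0]? False
Relation: before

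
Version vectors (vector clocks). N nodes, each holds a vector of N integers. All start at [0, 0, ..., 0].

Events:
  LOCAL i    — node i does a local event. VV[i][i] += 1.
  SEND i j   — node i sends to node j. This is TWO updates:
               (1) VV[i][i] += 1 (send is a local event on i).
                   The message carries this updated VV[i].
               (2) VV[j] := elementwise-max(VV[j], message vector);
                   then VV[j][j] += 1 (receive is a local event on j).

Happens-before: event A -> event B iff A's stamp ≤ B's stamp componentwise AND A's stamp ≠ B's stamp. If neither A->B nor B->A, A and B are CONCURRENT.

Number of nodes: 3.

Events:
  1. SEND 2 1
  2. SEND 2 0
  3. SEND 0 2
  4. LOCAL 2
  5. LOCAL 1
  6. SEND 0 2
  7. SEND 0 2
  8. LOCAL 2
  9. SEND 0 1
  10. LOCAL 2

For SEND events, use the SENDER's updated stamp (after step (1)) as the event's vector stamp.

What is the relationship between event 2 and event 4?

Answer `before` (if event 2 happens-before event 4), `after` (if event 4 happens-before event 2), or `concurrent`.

Initial: VV[0]=[0, 0, 0]
Initial: VV[1]=[0, 0, 0]
Initial: VV[2]=[0, 0, 0]
Event 1: SEND 2->1: VV[2][2]++ -> VV[2]=[0, 0, 1], msg_vec=[0, 0, 1]; VV[1]=max(VV[1],msg_vec) then VV[1][1]++ -> VV[1]=[0, 1, 1]
Event 2: SEND 2->0: VV[2][2]++ -> VV[2]=[0, 0, 2], msg_vec=[0, 0, 2]; VV[0]=max(VV[0],msg_vec) then VV[0][0]++ -> VV[0]=[1, 0, 2]
Event 3: SEND 0->2: VV[0][0]++ -> VV[0]=[2, 0, 2], msg_vec=[2, 0, 2]; VV[2]=max(VV[2],msg_vec) then VV[2][2]++ -> VV[2]=[2, 0, 3]
Event 4: LOCAL 2: VV[2][2]++ -> VV[2]=[2, 0, 4]
Event 5: LOCAL 1: VV[1][1]++ -> VV[1]=[0, 2, 1]
Event 6: SEND 0->2: VV[0][0]++ -> VV[0]=[3, 0, 2], msg_vec=[3, 0, 2]; VV[2]=max(VV[2],msg_vec) then VV[2][2]++ -> VV[2]=[3, 0, 5]
Event 7: SEND 0->2: VV[0][0]++ -> VV[0]=[4, 0, 2], msg_vec=[4, 0, 2]; VV[2]=max(VV[2],msg_vec) then VV[2][2]++ -> VV[2]=[4, 0, 6]
Event 8: LOCAL 2: VV[2][2]++ -> VV[2]=[4, 0, 7]
Event 9: SEND 0->1: VV[0][0]++ -> VV[0]=[5, 0, 2], msg_vec=[5, 0, 2]; VV[1]=max(VV[1],msg_vec) then VV[1][1]++ -> VV[1]=[5, 3, 2]
Event 10: LOCAL 2: VV[2][2]++ -> VV[2]=[4, 0, 8]
Event 2 stamp: [0, 0, 2]
Event 4 stamp: [2, 0, 4]
[0, 0, 2] <= [2, 0, 4]? True
[2, 0, 4] <= [0, 0, 2]? False
Relation: before

Answer: before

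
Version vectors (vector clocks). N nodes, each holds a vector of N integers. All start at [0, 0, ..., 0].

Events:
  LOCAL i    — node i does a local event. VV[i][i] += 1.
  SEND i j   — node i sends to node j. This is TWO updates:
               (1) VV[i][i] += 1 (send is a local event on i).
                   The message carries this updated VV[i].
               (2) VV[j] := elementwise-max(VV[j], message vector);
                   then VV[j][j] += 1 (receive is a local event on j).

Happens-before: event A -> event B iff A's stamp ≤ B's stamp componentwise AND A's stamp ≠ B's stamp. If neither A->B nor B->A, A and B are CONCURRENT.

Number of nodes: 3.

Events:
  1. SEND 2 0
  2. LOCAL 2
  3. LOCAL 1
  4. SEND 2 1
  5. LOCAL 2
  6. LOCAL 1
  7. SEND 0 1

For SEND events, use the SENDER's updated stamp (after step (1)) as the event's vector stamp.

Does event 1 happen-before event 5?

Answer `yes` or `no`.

Answer: yes

Derivation:
Initial: VV[0]=[0, 0, 0]
Initial: VV[1]=[0, 0, 0]
Initial: VV[2]=[0, 0, 0]
Event 1: SEND 2->0: VV[2][2]++ -> VV[2]=[0, 0, 1], msg_vec=[0, 0, 1]; VV[0]=max(VV[0],msg_vec) then VV[0][0]++ -> VV[0]=[1, 0, 1]
Event 2: LOCAL 2: VV[2][2]++ -> VV[2]=[0, 0, 2]
Event 3: LOCAL 1: VV[1][1]++ -> VV[1]=[0, 1, 0]
Event 4: SEND 2->1: VV[2][2]++ -> VV[2]=[0, 0, 3], msg_vec=[0, 0, 3]; VV[1]=max(VV[1],msg_vec) then VV[1][1]++ -> VV[1]=[0, 2, 3]
Event 5: LOCAL 2: VV[2][2]++ -> VV[2]=[0, 0, 4]
Event 6: LOCAL 1: VV[1][1]++ -> VV[1]=[0, 3, 3]
Event 7: SEND 0->1: VV[0][0]++ -> VV[0]=[2, 0, 1], msg_vec=[2, 0, 1]; VV[1]=max(VV[1],msg_vec) then VV[1][1]++ -> VV[1]=[2, 4, 3]
Event 1 stamp: [0, 0, 1]
Event 5 stamp: [0, 0, 4]
[0, 0, 1] <= [0, 0, 4]? True. Equal? False. Happens-before: True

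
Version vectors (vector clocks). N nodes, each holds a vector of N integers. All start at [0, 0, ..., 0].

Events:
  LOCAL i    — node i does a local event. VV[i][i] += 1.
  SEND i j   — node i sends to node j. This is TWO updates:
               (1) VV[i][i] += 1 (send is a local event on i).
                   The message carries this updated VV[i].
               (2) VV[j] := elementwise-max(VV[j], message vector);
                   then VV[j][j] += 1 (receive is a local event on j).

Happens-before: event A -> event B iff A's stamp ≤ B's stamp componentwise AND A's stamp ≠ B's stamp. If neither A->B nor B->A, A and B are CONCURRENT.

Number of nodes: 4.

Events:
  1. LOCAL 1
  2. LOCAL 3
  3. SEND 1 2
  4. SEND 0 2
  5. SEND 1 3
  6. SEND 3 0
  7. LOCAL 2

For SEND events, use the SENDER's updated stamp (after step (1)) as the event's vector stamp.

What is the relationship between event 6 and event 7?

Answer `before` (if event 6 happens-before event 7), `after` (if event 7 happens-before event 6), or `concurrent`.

Initial: VV[0]=[0, 0, 0, 0]
Initial: VV[1]=[0, 0, 0, 0]
Initial: VV[2]=[0, 0, 0, 0]
Initial: VV[3]=[0, 0, 0, 0]
Event 1: LOCAL 1: VV[1][1]++ -> VV[1]=[0, 1, 0, 0]
Event 2: LOCAL 3: VV[3][3]++ -> VV[3]=[0, 0, 0, 1]
Event 3: SEND 1->2: VV[1][1]++ -> VV[1]=[0, 2, 0, 0], msg_vec=[0, 2, 0, 0]; VV[2]=max(VV[2],msg_vec) then VV[2][2]++ -> VV[2]=[0, 2, 1, 0]
Event 4: SEND 0->2: VV[0][0]++ -> VV[0]=[1, 0, 0, 0], msg_vec=[1, 0, 0, 0]; VV[2]=max(VV[2],msg_vec) then VV[2][2]++ -> VV[2]=[1, 2, 2, 0]
Event 5: SEND 1->3: VV[1][1]++ -> VV[1]=[0, 3, 0, 0], msg_vec=[0, 3, 0, 0]; VV[3]=max(VV[3],msg_vec) then VV[3][3]++ -> VV[3]=[0, 3, 0, 2]
Event 6: SEND 3->0: VV[3][3]++ -> VV[3]=[0, 3, 0, 3], msg_vec=[0, 3, 0, 3]; VV[0]=max(VV[0],msg_vec) then VV[0][0]++ -> VV[0]=[2, 3, 0, 3]
Event 7: LOCAL 2: VV[2][2]++ -> VV[2]=[1, 2, 3, 0]
Event 6 stamp: [0, 3, 0, 3]
Event 7 stamp: [1, 2, 3, 0]
[0, 3, 0, 3] <= [1, 2, 3, 0]? False
[1, 2, 3, 0] <= [0, 3, 0, 3]? False
Relation: concurrent

Answer: concurrent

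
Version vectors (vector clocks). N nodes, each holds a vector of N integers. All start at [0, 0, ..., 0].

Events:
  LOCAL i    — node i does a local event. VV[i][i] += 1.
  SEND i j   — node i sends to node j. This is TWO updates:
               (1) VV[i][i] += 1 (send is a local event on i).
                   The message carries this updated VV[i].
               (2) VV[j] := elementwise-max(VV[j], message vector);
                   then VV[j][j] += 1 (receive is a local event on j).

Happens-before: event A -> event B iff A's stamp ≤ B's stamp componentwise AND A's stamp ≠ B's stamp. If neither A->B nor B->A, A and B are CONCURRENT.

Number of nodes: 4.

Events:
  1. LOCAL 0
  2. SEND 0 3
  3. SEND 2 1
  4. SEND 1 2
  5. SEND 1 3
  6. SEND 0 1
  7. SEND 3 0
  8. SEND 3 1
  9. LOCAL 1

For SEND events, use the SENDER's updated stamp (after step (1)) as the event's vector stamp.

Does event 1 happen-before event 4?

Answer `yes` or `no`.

Initial: VV[0]=[0, 0, 0, 0]
Initial: VV[1]=[0, 0, 0, 0]
Initial: VV[2]=[0, 0, 0, 0]
Initial: VV[3]=[0, 0, 0, 0]
Event 1: LOCAL 0: VV[0][0]++ -> VV[0]=[1, 0, 0, 0]
Event 2: SEND 0->3: VV[0][0]++ -> VV[0]=[2, 0, 0, 0], msg_vec=[2, 0, 0, 0]; VV[3]=max(VV[3],msg_vec) then VV[3][3]++ -> VV[3]=[2, 0, 0, 1]
Event 3: SEND 2->1: VV[2][2]++ -> VV[2]=[0, 0, 1, 0], msg_vec=[0, 0, 1, 0]; VV[1]=max(VV[1],msg_vec) then VV[1][1]++ -> VV[1]=[0, 1, 1, 0]
Event 4: SEND 1->2: VV[1][1]++ -> VV[1]=[0, 2, 1, 0], msg_vec=[0, 2, 1, 0]; VV[2]=max(VV[2],msg_vec) then VV[2][2]++ -> VV[2]=[0, 2, 2, 0]
Event 5: SEND 1->3: VV[1][1]++ -> VV[1]=[0, 3, 1, 0], msg_vec=[0, 3, 1, 0]; VV[3]=max(VV[3],msg_vec) then VV[3][3]++ -> VV[3]=[2, 3, 1, 2]
Event 6: SEND 0->1: VV[0][0]++ -> VV[0]=[3, 0, 0, 0], msg_vec=[3, 0, 0, 0]; VV[1]=max(VV[1],msg_vec) then VV[1][1]++ -> VV[1]=[3, 4, 1, 0]
Event 7: SEND 3->0: VV[3][3]++ -> VV[3]=[2, 3, 1, 3], msg_vec=[2, 3, 1, 3]; VV[0]=max(VV[0],msg_vec) then VV[0][0]++ -> VV[0]=[4, 3, 1, 3]
Event 8: SEND 3->1: VV[3][3]++ -> VV[3]=[2, 3, 1, 4], msg_vec=[2, 3, 1, 4]; VV[1]=max(VV[1],msg_vec) then VV[1][1]++ -> VV[1]=[3, 5, 1, 4]
Event 9: LOCAL 1: VV[1][1]++ -> VV[1]=[3, 6, 1, 4]
Event 1 stamp: [1, 0, 0, 0]
Event 4 stamp: [0, 2, 1, 0]
[1, 0, 0, 0] <= [0, 2, 1, 0]? False. Equal? False. Happens-before: False

Answer: no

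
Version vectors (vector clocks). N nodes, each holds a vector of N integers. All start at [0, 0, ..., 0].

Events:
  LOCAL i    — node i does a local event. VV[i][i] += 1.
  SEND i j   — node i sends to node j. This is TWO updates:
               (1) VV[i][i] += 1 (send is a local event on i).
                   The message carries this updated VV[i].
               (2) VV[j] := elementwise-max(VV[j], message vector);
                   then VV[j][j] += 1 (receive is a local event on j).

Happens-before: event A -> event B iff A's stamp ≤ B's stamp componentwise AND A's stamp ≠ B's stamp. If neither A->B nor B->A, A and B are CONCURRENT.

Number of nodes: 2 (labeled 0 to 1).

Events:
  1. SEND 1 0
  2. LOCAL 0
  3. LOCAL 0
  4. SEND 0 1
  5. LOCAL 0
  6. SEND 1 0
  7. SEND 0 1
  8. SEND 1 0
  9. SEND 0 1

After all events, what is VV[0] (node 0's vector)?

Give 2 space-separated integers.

Initial: VV[0]=[0, 0]
Initial: VV[1]=[0, 0]
Event 1: SEND 1->0: VV[1][1]++ -> VV[1]=[0, 1], msg_vec=[0, 1]; VV[0]=max(VV[0],msg_vec) then VV[0][0]++ -> VV[0]=[1, 1]
Event 2: LOCAL 0: VV[0][0]++ -> VV[0]=[2, 1]
Event 3: LOCAL 0: VV[0][0]++ -> VV[0]=[3, 1]
Event 4: SEND 0->1: VV[0][0]++ -> VV[0]=[4, 1], msg_vec=[4, 1]; VV[1]=max(VV[1],msg_vec) then VV[1][1]++ -> VV[1]=[4, 2]
Event 5: LOCAL 0: VV[0][0]++ -> VV[0]=[5, 1]
Event 6: SEND 1->0: VV[1][1]++ -> VV[1]=[4, 3], msg_vec=[4, 3]; VV[0]=max(VV[0],msg_vec) then VV[0][0]++ -> VV[0]=[6, 3]
Event 7: SEND 0->1: VV[0][0]++ -> VV[0]=[7, 3], msg_vec=[7, 3]; VV[1]=max(VV[1],msg_vec) then VV[1][1]++ -> VV[1]=[7, 4]
Event 8: SEND 1->0: VV[1][1]++ -> VV[1]=[7, 5], msg_vec=[7, 5]; VV[0]=max(VV[0],msg_vec) then VV[0][0]++ -> VV[0]=[8, 5]
Event 9: SEND 0->1: VV[0][0]++ -> VV[0]=[9, 5], msg_vec=[9, 5]; VV[1]=max(VV[1],msg_vec) then VV[1][1]++ -> VV[1]=[9, 6]
Final vectors: VV[0]=[9, 5]; VV[1]=[9, 6]

Answer: 9 5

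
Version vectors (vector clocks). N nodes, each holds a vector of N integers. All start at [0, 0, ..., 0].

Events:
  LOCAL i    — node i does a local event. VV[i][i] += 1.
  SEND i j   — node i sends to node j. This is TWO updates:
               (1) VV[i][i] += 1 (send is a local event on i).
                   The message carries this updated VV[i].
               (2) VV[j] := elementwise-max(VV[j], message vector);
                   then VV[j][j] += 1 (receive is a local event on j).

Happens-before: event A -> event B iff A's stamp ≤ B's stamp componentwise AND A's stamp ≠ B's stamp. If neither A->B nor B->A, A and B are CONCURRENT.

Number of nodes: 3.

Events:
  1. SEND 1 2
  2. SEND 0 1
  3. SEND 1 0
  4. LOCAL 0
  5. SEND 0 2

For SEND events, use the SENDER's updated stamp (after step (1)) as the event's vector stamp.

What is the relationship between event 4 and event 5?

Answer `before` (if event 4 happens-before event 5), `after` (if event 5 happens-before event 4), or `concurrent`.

Answer: before

Derivation:
Initial: VV[0]=[0, 0, 0]
Initial: VV[1]=[0, 0, 0]
Initial: VV[2]=[0, 0, 0]
Event 1: SEND 1->2: VV[1][1]++ -> VV[1]=[0, 1, 0], msg_vec=[0, 1, 0]; VV[2]=max(VV[2],msg_vec) then VV[2][2]++ -> VV[2]=[0, 1, 1]
Event 2: SEND 0->1: VV[0][0]++ -> VV[0]=[1, 0, 0], msg_vec=[1, 0, 0]; VV[1]=max(VV[1],msg_vec) then VV[1][1]++ -> VV[1]=[1, 2, 0]
Event 3: SEND 1->0: VV[1][1]++ -> VV[1]=[1, 3, 0], msg_vec=[1, 3, 0]; VV[0]=max(VV[0],msg_vec) then VV[0][0]++ -> VV[0]=[2, 3, 0]
Event 4: LOCAL 0: VV[0][0]++ -> VV[0]=[3, 3, 0]
Event 5: SEND 0->2: VV[0][0]++ -> VV[0]=[4, 3, 0], msg_vec=[4, 3, 0]; VV[2]=max(VV[2],msg_vec) then VV[2][2]++ -> VV[2]=[4, 3, 2]
Event 4 stamp: [3, 3, 0]
Event 5 stamp: [4, 3, 0]
[3, 3, 0] <= [4, 3, 0]? True
[4, 3, 0] <= [3, 3, 0]? False
Relation: before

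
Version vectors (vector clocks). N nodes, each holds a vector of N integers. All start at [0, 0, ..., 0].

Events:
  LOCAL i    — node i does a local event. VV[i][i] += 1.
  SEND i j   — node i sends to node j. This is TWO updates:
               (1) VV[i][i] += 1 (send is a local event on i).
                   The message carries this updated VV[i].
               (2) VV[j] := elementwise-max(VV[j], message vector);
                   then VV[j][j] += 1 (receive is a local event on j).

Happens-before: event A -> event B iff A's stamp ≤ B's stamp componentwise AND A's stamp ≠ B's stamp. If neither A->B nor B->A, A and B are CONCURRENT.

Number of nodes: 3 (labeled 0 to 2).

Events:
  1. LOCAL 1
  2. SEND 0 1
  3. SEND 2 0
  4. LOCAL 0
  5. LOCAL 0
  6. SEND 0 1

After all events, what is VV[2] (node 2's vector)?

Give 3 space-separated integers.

Initial: VV[0]=[0, 0, 0]
Initial: VV[1]=[0, 0, 0]
Initial: VV[2]=[0, 0, 0]
Event 1: LOCAL 1: VV[1][1]++ -> VV[1]=[0, 1, 0]
Event 2: SEND 0->1: VV[0][0]++ -> VV[0]=[1, 0, 0], msg_vec=[1, 0, 0]; VV[1]=max(VV[1],msg_vec) then VV[1][1]++ -> VV[1]=[1, 2, 0]
Event 3: SEND 2->0: VV[2][2]++ -> VV[2]=[0, 0, 1], msg_vec=[0, 0, 1]; VV[0]=max(VV[0],msg_vec) then VV[0][0]++ -> VV[0]=[2, 0, 1]
Event 4: LOCAL 0: VV[0][0]++ -> VV[0]=[3, 0, 1]
Event 5: LOCAL 0: VV[0][0]++ -> VV[0]=[4, 0, 1]
Event 6: SEND 0->1: VV[0][0]++ -> VV[0]=[5, 0, 1], msg_vec=[5, 0, 1]; VV[1]=max(VV[1],msg_vec) then VV[1][1]++ -> VV[1]=[5, 3, 1]
Final vectors: VV[0]=[5, 0, 1]; VV[1]=[5, 3, 1]; VV[2]=[0, 0, 1]

Answer: 0 0 1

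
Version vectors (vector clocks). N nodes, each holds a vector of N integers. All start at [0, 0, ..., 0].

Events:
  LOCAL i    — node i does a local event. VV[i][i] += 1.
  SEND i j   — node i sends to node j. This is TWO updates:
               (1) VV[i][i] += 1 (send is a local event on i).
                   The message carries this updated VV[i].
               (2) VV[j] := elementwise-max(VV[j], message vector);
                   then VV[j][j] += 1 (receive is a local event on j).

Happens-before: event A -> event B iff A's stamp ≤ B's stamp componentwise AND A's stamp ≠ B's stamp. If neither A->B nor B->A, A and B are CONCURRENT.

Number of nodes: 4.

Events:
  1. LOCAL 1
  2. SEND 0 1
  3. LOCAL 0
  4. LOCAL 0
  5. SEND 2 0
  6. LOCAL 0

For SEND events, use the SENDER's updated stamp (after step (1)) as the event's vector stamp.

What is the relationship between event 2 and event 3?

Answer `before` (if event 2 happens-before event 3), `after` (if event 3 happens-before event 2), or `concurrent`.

Initial: VV[0]=[0, 0, 0, 0]
Initial: VV[1]=[0, 0, 0, 0]
Initial: VV[2]=[0, 0, 0, 0]
Initial: VV[3]=[0, 0, 0, 0]
Event 1: LOCAL 1: VV[1][1]++ -> VV[1]=[0, 1, 0, 0]
Event 2: SEND 0->1: VV[0][0]++ -> VV[0]=[1, 0, 0, 0], msg_vec=[1, 0, 0, 0]; VV[1]=max(VV[1],msg_vec) then VV[1][1]++ -> VV[1]=[1, 2, 0, 0]
Event 3: LOCAL 0: VV[0][0]++ -> VV[0]=[2, 0, 0, 0]
Event 4: LOCAL 0: VV[0][0]++ -> VV[0]=[3, 0, 0, 0]
Event 5: SEND 2->0: VV[2][2]++ -> VV[2]=[0, 0, 1, 0], msg_vec=[0, 0, 1, 0]; VV[0]=max(VV[0],msg_vec) then VV[0][0]++ -> VV[0]=[4, 0, 1, 0]
Event 6: LOCAL 0: VV[0][0]++ -> VV[0]=[5, 0, 1, 0]
Event 2 stamp: [1, 0, 0, 0]
Event 3 stamp: [2, 0, 0, 0]
[1, 0, 0, 0] <= [2, 0, 0, 0]? True
[2, 0, 0, 0] <= [1, 0, 0, 0]? False
Relation: before

Answer: before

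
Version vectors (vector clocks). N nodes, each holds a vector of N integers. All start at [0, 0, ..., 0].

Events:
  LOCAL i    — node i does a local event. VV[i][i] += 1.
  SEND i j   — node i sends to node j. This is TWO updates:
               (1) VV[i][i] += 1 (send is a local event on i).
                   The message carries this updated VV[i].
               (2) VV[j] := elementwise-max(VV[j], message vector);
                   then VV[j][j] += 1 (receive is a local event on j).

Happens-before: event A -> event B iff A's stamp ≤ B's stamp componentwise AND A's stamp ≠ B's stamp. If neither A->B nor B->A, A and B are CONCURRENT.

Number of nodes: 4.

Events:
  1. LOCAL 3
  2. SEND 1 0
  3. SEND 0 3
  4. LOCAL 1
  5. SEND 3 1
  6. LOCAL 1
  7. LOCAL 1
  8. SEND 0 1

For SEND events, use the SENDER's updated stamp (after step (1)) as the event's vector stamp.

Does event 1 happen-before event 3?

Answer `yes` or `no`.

Answer: no

Derivation:
Initial: VV[0]=[0, 0, 0, 0]
Initial: VV[1]=[0, 0, 0, 0]
Initial: VV[2]=[0, 0, 0, 0]
Initial: VV[3]=[0, 0, 0, 0]
Event 1: LOCAL 3: VV[3][3]++ -> VV[3]=[0, 0, 0, 1]
Event 2: SEND 1->0: VV[1][1]++ -> VV[1]=[0, 1, 0, 0], msg_vec=[0, 1, 0, 0]; VV[0]=max(VV[0],msg_vec) then VV[0][0]++ -> VV[0]=[1, 1, 0, 0]
Event 3: SEND 0->3: VV[0][0]++ -> VV[0]=[2, 1, 0, 0], msg_vec=[2, 1, 0, 0]; VV[3]=max(VV[3],msg_vec) then VV[3][3]++ -> VV[3]=[2, 1, 0, 2]
Event 4: LOCAL 1: VV[1][1]++ -> VV[1]=[0, 2, 0, 0]
Event 5: SEND 3->1: VV[3][3]++ -> VV[3]=[2, 1, 0, 3], msg_vec=[2, 1, 0, 3]; VV[1]=max(VV[1],msg_vec) then VV[1][1]++ -> VV[1]=[2, 3, 0, 3]
Event 6: LOCAL 1: VV[1][1]++ -> VV[1]=[2, 4, 0, 3]
Event 7: LOCAL 1: VV[1][1]++ -> VV[1]=[2, 5, 0, 3]
Event 8: SEND 0->1: VV[0][0]++ -> VV[0]=[3, 1, 0, 0], msg_vec=[3, 1, 0, 0]; VV[1]=max(VV[1],msg_vec) then VV[1][1]++ -> VV[1]=[3, 6, 0, 3]
Event 1 stamp: [0, 0, 0, 1]
Event 3 stamp: [2, 1, 0, 0]
[0, 0, 0, 1] <= [2, 1, 0, 0]? False. Equal? False. Happens-before: False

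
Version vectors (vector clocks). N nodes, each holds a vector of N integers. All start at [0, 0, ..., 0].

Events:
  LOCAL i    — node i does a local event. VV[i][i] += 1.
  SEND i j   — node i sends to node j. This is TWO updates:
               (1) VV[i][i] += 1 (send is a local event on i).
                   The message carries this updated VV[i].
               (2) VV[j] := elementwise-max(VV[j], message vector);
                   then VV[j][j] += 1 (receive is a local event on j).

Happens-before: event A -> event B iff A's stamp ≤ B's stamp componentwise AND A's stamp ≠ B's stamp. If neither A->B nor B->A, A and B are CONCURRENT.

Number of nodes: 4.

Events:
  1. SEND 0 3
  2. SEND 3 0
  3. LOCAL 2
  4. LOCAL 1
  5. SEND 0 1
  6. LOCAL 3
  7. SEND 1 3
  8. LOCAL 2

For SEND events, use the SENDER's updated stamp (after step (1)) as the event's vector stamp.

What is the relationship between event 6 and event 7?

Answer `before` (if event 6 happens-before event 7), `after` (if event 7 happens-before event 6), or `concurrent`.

Initial: VV[0]=[0, 0, 0, 0]
Initial: VV[1]=[0, 0, 0, 0]
Initial: VV[2]=[0, 0, 0, 0]
Initial: VV[3]=[0, 0, 0, 0]
Event 1: SEND 0->3: VV[0][0]++ -> VV[0]=[1, 0, 0, 0], msg_vec=[1, 0, 0, 0]; VV[3]=max(VV[3],msg_vec) then VV[3][3]++ -> VV[3]=[1, 0, 0, 1]
Event 2: SEND 3->0: VV[3][3]++ -> VV[3]=[1, 0, 0, 2], msg_vec=[1, 0, 0, 2]; VV[0]=max(VV[0],msg_vec) then VV[0][0]++ -> VV[0]=[2, 0, 0, 2]
Event 3: LOCAL 2: VV[2][2]++ -> VV[2]=[0, 0, 1, 0]
Event 4: LOCAL 1: VV[1][1]++ -> VV[1]=[0, 1, 0, 0]
Event 5: SEND 0->1: VV[0][0]++ -> VV[0]=[3, 0, 0, 2], msg_vec=[3, 0, 0, 2]; VV[1]=max(VV[1],msg_vec) then VV[1][1]++ -> VV[1]=[3, 2, 0, 2]
Event 6: LOCAL 3: VV[3][3]++ -> VV[3]=[1, 0, 0, 3]
Event 7: SEND 1->3: VV[1][1]++ -> VV[1]=[3, 3, 0, 2], msg_vec=[3, 3, 0, 2]; VV[3]=max(VV[3],msg_vec) then VV[3][3]++ -> VV[3]=[3, 3, 0, 4]
Event 8: LOCAL 2: VV[2][2]++ -> VV[2]=[0, 0, 2, 0]
Event 6 stamp: [1, 0, 0, 3]
Event 7 stamp: [3, 3, 0, 2]
[1, 0, 0, 3] <= [3, 3, 0, 2]? False
[3, 3, 0, 2] <= [1, 0, 0, 3]? False
Relation: concurrent

Answer: concurrent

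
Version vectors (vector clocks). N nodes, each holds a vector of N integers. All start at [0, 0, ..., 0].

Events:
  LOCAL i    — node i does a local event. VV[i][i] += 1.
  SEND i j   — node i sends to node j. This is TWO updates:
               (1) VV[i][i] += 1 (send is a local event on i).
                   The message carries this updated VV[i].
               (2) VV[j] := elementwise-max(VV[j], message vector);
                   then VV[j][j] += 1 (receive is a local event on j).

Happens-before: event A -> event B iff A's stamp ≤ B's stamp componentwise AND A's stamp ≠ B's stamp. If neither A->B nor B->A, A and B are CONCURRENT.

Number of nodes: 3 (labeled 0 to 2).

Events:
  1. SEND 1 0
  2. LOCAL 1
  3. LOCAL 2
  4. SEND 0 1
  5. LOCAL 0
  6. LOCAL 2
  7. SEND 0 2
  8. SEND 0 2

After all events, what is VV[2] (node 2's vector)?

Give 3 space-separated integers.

Answer: 5 1 4

Derivation:
Initial: VV[0]=[0, 0, 0]
Initial: VV[1]=[0, 0, 0]
Initial: VV[2]=[0, 0, 0]
Event 1: SEND 1->0: VV[1][1]++ -> VV[1]=[0, 1, 0], msg_vec=[0, 1, 0]; VV[0]=max(VV[0],msg_vec) then VV[0][0]++ -> VV[0]=[1, 1, 0]
Event 2: LOCAL 1: VV[1][1]++ -> VV[1]=[0, 2, 0]
Event 3: LOCAL 2: VV[2][2]++ -> VV[2]=[0, 0, 1]
Event 4: SEND 0->1: VV[0][0]++ -> VV[0]=[2, 1, 0], msg_vec=[2, 1, 0]; VV[1]=max(VV[1],msg_vec) then VV[1][1]++ -> VV[1]=[2, 3, 0]
Event 5: LOCAL 0: VV[0][0]++ -> VV[0]=[3, 1, 0]
Event 6: LOCAL 2: VV[2][2]++ -> VV[2]=[0, 0, 2]
Event 7: SEND 0->2: VV[0][0]++ -> VV[0]=[4, 1, 0], msg_vec=[4, 1, 0]; VV[2]=max(VV[2],msg_vec) then VV[2][2]++ -> VV[2]=[4, 1, 3]
Event 8: SEND 0->2: VV[0][0]++ -> VV[0]=[5, 1, 0], msg_vec=[5, 1, 0]; VV[2]=max(VV[2],msg_vec) then VV[2][2]++ -> VV[2]=[5, 1, 4]
Final vectors: VV[0]=[5, 1, 0]; VV[1]=[2, 3, 0]; VV[2]=[5, 1, 4]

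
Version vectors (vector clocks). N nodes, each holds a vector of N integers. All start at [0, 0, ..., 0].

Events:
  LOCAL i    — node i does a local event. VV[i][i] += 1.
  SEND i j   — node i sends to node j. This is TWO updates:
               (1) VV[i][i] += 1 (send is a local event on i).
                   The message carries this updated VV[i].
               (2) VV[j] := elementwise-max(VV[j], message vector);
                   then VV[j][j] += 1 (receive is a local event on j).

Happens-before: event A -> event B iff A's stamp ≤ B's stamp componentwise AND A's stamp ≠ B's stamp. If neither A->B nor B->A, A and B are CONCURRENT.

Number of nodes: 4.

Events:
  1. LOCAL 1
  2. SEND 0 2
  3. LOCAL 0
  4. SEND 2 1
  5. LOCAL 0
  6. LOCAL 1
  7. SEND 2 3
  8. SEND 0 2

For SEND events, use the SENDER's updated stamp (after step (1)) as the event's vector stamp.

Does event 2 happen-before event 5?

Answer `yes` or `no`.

Initial: VV[0]=[0, 0, 0, 0]
Initial: VV[1]=[0, 0, 0, 0]
Initial: VV[2]=[0, 0, 0, 0]
Initial: VV[3]=[0, 0, 0, 0]
Event 1: LOCAL 1: VV[1][1]++ -> VV[1]=[0, 1, 0, 0]
Event 2: SEND 0->2: VV[0][0]++ -> VV[0]=[1, 0, 0, 0], msg_vec=[1, 0, 0, 0]; VV[2]=max(VV[2],msg_vec) then VV[2][2]++ -> VV[2]=[1, 0, 1, 0]
Event 3: LOCAL 0: VV[0][0]++ -> VV[0]=[2, 0, 0, 0]
Event 4: SEND 2->1: VV[2][2]++ -> VV[2]=[1, 0, 2, 0], msg_vec=[1, 0, 2, 0]; VV[1]=max(VV[1],msg_vec) then VV[1][1]++ -> VV[1]=[1, 2, 2, 0]
Event 5: LOCAL 0: VV[0][0]++ -> VV[0]=[3, 0, 0, 0]
Event 6: LOCAL 1: VV[1][1]++ -> VV[1]=[1, 3, 2, 0]
Event 7: SEND 2->3: VV[2][2]++ -> VV[2]=[1, 0, 3, 0], msg_vec=[1, 0, 3, 0]; VV[3]=max(VV[3],msg_vec) then VV[3][3]++ -> VV[3]=[1, 0, 3, 1]
Event 8: SEND 0->2: VV[0][0]++ -> VV[0]=[4, 0, 0, 0], msg_vec=[4, 0, 0, 0]; VV[2]=max(VV[2],msg_vec) then VV[2][2]++ -> VV[2]=[4, 0, 4, 0]
Event 2 stamp: [1, 0, 0, 0]
Event 5 stamp: [3, 0, 0, 0]
[1, 0, 0, 0] <= [3, 0, 0, 0]? True. Equal? False. Happens-before: True

Answer: yes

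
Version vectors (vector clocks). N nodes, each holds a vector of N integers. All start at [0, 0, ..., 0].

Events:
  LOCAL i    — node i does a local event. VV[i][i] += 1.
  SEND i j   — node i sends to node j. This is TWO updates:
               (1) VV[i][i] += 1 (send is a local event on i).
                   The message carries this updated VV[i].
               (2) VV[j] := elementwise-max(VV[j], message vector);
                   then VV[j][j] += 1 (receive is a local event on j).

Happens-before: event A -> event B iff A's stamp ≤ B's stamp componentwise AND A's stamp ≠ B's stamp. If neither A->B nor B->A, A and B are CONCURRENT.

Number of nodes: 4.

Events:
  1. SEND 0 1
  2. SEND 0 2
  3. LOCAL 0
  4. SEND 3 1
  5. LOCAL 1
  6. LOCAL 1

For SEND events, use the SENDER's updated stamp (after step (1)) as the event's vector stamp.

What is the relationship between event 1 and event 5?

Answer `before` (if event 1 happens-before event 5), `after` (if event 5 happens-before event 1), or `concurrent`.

Answer: before

Derivation:
Initial: VV[0]=[0, 0, 0, 0]
Initial: VV[1]=[0, 0, 0, 0]
Initial: VV[2]=[0, 0, 0, 0]
Initial: VV[3]=[0, 0, 0, 0]
Event 1: SEND 0->1: VV[0][0]++ -> VV[0]=[1, 0, 0, 0], msg_vec=[1, 0, 0, 0]; VV[1]=max(VV[1],msg_vec) then VV[1][1]++ -> VV[1]=[1, 1, 0, 0]
Event 2: SEND 0->2: VV[0][0]++ -> VV[0]=[2, 0, 0, 0], msg_vec=[2, 0, 0, 0]; VV[2]=max(VV[2],msg_vec) then VV[2][2]++ -> VV[2]=[2, 0, 1, 0]
Event 3: LOCAL 0: VV[0][0]++ -> VV[0]=[3, 0, 0, 0]
Event 4: SEND 3->1: VV[3][3]++ -> VV[3]=[0, 0, 0, 1], msg_vec=[0, 0, 0, 1]; VV[1]=max(VV[1],msg_vec) then VV[1][1]++ -> VV[1]=[1, 2, 0, 1]
Event 5: LOCAL 1: VV[1][1]++ -> VV[1]=[1, 3, 0, 1]
Event 6: LOCAL 1: VV[1][1]++ -> VV[1]=[1, 4, 0, 1]
Event 1 stamp: [1, 0, 0, 0]
Event 5 stamp: [1, 3, 0, 1]
[1, 0, 0, 0] <= [1, 3, 0, 1]? True
[1, 3, 0, 1] <= [1, 0, 0, 0]? False
Relation: before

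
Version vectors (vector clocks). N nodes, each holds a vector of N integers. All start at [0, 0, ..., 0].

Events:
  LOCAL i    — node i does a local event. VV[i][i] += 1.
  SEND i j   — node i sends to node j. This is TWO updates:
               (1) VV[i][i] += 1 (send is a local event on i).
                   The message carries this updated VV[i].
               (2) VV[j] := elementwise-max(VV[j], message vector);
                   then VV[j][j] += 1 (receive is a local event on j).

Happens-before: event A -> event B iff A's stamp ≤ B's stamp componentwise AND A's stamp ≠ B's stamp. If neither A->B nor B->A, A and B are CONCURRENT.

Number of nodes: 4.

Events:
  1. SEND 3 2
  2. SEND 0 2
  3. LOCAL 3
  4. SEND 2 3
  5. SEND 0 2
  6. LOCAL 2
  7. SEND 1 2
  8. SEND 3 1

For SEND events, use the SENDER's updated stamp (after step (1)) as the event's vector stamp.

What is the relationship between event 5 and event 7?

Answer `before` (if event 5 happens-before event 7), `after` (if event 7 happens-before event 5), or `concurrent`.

Answer: concurrent

Derivation:
Initial: VV[0]=[0, 0, 0, 0]
Initial: VV[1]=[0, 0, 0, 0]
Initial: VV[2]=[0, 0, 0, 0]
Initial: VV[3]=[0, 0, 0, 0]
Event 1: SEND 3->2: VV[3][3]++ -> VV[3]=[0, 0, 0, 1], msg_vec=[0, 0, 0, 1]; VV[2]=max(VV[2],msg_vec) then VV[2][2]++ -> VV[2]=[0, 0, 1, 1]
Event 2: SEND 0->2: VV[0][0]++ -> VV[0]=[1, 0, 0, 0], msg_vec=[1, 0, 0, 0]; VV[2]=max(VV[2],msg_vec) then VV[2][2]++ -> VV[2]=[1, 0, 2, 1]
Event 3: LOCAL 3: VV[3][3]++ -> VV[3]=[0, 0, 0, 2]
Event 4: SEND 2->3: VV[2][2]++ -> VV[2]=[1, 0, 3, 1], msg_vec=[1, 0, 3, 1]; VV[3]=max(VV[3],msg_vec) then VV[3][3]++ -> VV[3]=[1, 0, 3, 3]
Event 5: SEND 0->2: VV[0][0]++ -> VV[0]=[2, 0, 0, 0], msg_vec=[2, 0, 0, 0]; VV[2]=max(VV[2],msg_vec) then VV[2][2]++ -> VV[2]=[2, 0, 4, 1]
Event 6: LOCAL 2: VV[2][2]++ -> VV[2]=[2, 0, 5, 1]
Event 7: SEND 1->2: VV[1][1]++ -> VV[1]=[0, 1, 0, 0], msg_vec=[0, 1, 0, 0]; VV[2]=max(VV[2],msg_vec) then VV[2][2]++ -> VV[2]=[2, 1, 6, 1]
Event 8: SEND 3->1: VV[3][3]++ -> VV[3]=[1, 0, 3, 4], msg_vec=[1, 0, 3, 4]; VV[1]=max(VV[1],msg_vec) then VV[1][1]++ -> VV[1]=[1, 2, 3, 4]
Event 5 stamp: [2, 0, 0, 0]
Event 7 stamp: [0, 1, 0, 0]
[2, 0, 0, 0] <= [0, 1, 0, 0]? False
[0, 1, 0, 0] <= [2, 0, 0, 0]? False
Relation: concurrent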